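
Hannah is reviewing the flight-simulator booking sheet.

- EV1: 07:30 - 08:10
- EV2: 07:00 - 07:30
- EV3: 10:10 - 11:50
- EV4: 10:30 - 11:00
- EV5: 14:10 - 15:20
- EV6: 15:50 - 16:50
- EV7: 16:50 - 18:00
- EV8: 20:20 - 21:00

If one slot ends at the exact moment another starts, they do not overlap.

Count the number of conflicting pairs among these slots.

1

Sorted by start: EV2, EV1, EV3, EV4, EV5, EV6, EV7, EV8.
EV1 starts exactly when EV2 ends (back-to-back, no overlap), so EV2 has no further overlaps.
EV3 starts after EV1 ends, so EV1 has no further overlaps.
EV4 starts before EV3 ends → EV3 and EV4 overlap.
EV5 starts after EV3 ends, so EV3 has no further overlaps.
EV5 starts after EV4 ends, so EV4 has no further overlaps.
EV6 starts after EV5 ends, so EV5 has no further overlaps.
EV7 starts exactly when EV6 ends (back-to-back, no overlap), so EV6 has no further overlaps.
EV8 starts after EV7 ends.
Overlapping pairs: EV3 & EV4 — 1 in total.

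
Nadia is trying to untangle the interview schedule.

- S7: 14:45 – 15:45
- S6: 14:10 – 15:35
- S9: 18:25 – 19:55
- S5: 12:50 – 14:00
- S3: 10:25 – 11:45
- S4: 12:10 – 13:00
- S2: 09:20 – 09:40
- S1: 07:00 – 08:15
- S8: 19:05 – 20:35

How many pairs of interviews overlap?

Two intervals overlap when each starts before the other ends.
Sorted by start: S1, S2, S3, S4, S5, S6, S7, S9, S8.
S2 starts after S1 ends, so nothing later overlaps S1 either.
S3 starts after S2 ends, so nothing later overlaps S2 either.
S4 starts after S3 ends, so nothing later overlaps S3 either.
S5 starts before S4 ends → S4 and S5 overlap.
S6 starts after S4 ends, so nothing later overlaps S4 either.
S6 starts after S5 ends, so nothing later overlaps S5 either.
S7 starts before S6 ends → S6 and S7 overlap.
S9 starts after S6 ends, so nothing later overlaps S6 either.
S9 starts after S7 ends, so nothing later overlaps S7 either.
S8 starts before S9 ends → S9 and S8 overlap.
Overlapping pairs: S4 & S5, S6 & S7, S8 & S9 — 3 in total.

3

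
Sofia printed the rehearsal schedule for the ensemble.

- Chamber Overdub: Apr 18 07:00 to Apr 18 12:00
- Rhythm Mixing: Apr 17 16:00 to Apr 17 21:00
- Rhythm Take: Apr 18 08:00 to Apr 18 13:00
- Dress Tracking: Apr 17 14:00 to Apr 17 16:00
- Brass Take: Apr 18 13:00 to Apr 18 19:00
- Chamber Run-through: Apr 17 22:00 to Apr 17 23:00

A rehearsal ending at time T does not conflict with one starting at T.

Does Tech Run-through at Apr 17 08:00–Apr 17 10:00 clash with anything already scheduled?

Dress Tracking: starts Apr 17 14:00 at or after Tech Run-through ends Apr 17 10:00 → clear.
Rhythm Mixing: starts Apr 17 16:00 at or after Tech Run-through ends Apr 17 10:00 → clear.
Chamber Run-through: starts Apr 17 22:00 at or after Tech Run-through ends Apr 17 10:00 → clear.
Chamber Overdub: starts Apr 18 07:00 at or after Tech Run-through ends Apr 17 10:00 → clear.
Rhythm Take: starts Apr 18 08:00 at or after Tech Run-through ends Apr 17 10:00 → clear.
Brass Take: starts Apr 18 13:00 at or after Tech Run-through ends Apr 17 10:00 → clear.

No — it doesn't clash with anything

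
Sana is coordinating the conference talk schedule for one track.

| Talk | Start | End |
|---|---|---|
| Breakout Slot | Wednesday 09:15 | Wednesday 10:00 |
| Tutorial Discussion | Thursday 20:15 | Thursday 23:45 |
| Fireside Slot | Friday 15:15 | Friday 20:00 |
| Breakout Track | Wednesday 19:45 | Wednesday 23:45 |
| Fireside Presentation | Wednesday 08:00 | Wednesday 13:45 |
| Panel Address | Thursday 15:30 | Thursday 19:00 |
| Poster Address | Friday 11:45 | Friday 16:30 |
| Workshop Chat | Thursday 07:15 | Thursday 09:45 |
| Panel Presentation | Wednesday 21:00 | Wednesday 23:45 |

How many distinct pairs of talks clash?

Sorted by start: Fireside Presentation, Breakout Slot, Breakout Track, Panel Presentation, Workshop Chat, Panel Address, Tutorial Discussion, Poster Address, Fireside Slot.
Breakout Slot starts before Fireside Presentation ends → Fireside Presentation and Breakout Slot overlap.
Breakout Track starts after Fireside Presentation ends, so Fireside Presentation has no further overlaps.
Breakout Track starts after Breakout Slot ends, so Breakout Slot has no further overlaps.
Panel Presentation starts before Breakout Track ends → Breakout Track and Panel Presentation overlap.
Workshop Chat starts after Breakout Track ends, so Breakout Track has no further overlaps.
Workshop Chat starts after Panel Presentation ends, so Panel Presentation has no further overlaps.
Panel Address starts after Workshop Chat ends, so Workshop Chat has no further overlaps.
Tutorial Discussion starts after Panel Address ends, so Panel Address has no further overlaps.
Poster Address starts after Tutorial Discussion ends, so Tutorial Discussion has no further overlaps.
Fireside Slot starts before Poster Address ends → Poster Address and Fireside Slot overlap.
Overlapping pairs: Breakout Slot & Fireside Presentation, Breakout Track & Panel Presentation, Fireside Slot & Poster Address — 3 in total.

3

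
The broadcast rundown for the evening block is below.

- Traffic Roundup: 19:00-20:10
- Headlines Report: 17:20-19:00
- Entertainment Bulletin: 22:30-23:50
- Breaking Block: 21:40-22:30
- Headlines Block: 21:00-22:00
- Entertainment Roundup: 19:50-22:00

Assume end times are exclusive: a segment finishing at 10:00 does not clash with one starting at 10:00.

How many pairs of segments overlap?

4

Sorted by start: Headlines Report, Traffic Roundup, Entertainment Roundup, Headlines Block, Breaking Block, Entertainment Bulletin.
Traffic Roundup starts exactly when Headlines Report ends (back-to-back, no overlap), so nothing later overlaps Headlines Report either.
Entertainment Roundup starts before Traffic Roundup ends → Traffic Roundup and Entertainment Roundup overlap.
Headlines Block starts after Traffic Roundup ends, so nothing later overlaps Traffic Roundup either.
Headlines Block starts before Entertainment Roundup ends → Entertainment Roundup and Headlines Block overlap.
Breaking Block starts before Entertainment Roundup ends → Entertainment Roundup and Breaking Block overlap.
Entertainment Bulletin starts after Entertainment Roundup ends.
Breaking Block starts before Headlines Block ends → Headlines Block and Breaking Block overlap.
Entertainment Bulletin starts after Headlines Block ends.
Entertainment Bulletin starts exactly when Breaking Block ends (back-to-back, no overlap).
Overlapping pairs: Breaking Block & Entertainment Roundup, Breaking Block & Headlines Block, Entertainment Roundup & Headlines Block, Entertainment Roundup & Traffic Roundup — 4 in total.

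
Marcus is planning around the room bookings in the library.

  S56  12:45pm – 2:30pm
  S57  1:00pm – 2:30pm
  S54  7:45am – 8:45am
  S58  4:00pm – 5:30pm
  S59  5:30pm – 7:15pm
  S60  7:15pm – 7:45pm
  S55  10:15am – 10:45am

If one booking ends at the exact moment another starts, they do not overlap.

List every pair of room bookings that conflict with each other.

Sorted by start: S54, S55, S56, S57, S58, S59, S60.
S55 starts after S54 ends — done with S54.
S56 starts after S55 ends — done with S55.
S57 starts before S56 ends → S56 and S57 overlap.
S58 starts after S56 ends — done with S56.
S58 starts after S57 ends — done with S57.
S59 starts exactly when S58 ends (back-to-back, no overlap) — done with S58.
S60 starts exactly when S59 ends (back-to-back, no overlap).

S56 & S57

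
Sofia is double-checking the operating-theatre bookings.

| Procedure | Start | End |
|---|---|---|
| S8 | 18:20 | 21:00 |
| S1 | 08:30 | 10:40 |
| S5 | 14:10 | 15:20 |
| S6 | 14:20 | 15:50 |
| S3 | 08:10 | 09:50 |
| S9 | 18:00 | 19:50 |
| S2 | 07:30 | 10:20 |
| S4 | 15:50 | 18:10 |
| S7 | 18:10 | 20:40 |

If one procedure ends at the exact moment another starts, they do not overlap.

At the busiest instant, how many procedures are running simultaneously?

Sort all start/end points and keep a running count:
07:30 start S2 → 1
08:10 start S3 → 2
08:30 start S1 → 3
09:50 end S3 → 2
10:20 end S2 → 1
10:40 end S1 → 0
14:10 start S5 → 1
14:20 start S6 → 2
15:20 end S5 → 1
15:50 end S6 → 0
15:50 start S4 → 1
18:00 start S9 → 2
18:10 end S4 → 1
18:10 start S7 → 2
18:20 start S8 → 3
19:50 end S9 → 2
20:40 end S7 → 1
21:00 end S8 → 0
Peak is 3, at 08:30 (S1, S2, S3).

3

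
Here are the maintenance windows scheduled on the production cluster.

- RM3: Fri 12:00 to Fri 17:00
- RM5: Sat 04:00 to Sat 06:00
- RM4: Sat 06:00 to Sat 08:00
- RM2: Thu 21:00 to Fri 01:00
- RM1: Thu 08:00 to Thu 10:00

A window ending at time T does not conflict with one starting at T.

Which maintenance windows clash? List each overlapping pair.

none

Two intervals overlap when each starts before the other ends.
Sorted by start: RM1, RM2, RM3, RM5, RM4.
RM2 starts after RM1 ends, so RM1 has no further overlaps.
RM3 starts after RM2 ends, so RM2 has no further overlaps.
RM5 starts after RM3 ends, so RM3 has no further overlaps.
RM4 starts exactly when RM5 ends (back-to-back, no overlap).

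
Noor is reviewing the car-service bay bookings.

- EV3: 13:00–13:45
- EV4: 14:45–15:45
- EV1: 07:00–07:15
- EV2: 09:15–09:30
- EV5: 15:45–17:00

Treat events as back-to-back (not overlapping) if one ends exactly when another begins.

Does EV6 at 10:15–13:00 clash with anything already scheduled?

No — it doesn't clash with anything

EV1: ends 07:15 at or before EV6 starts 10:15 → clear.
EV2: ends 09:30 at or before EV6 starts 10:15 → clear.
EV3: starts 13:00 at or after EV6 ends 13:00 → clear.
EV4: starts 14:45 at or after EV6 ends 13:00 → clear.
EV5: starts 15:45 at or after EV6 ends 13:00 → clear.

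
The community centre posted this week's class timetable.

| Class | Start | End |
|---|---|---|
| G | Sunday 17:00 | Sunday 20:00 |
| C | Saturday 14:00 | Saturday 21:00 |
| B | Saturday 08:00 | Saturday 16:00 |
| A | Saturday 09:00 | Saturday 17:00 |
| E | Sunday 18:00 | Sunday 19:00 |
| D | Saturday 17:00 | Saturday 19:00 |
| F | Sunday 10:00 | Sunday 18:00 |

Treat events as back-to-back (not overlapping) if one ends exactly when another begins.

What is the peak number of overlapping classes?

3

Walk through starts and ends in time order (an end at T is processed before a start at T):
Saturday 08:00 start B → 1
Saturday 09:00 start A → 2
Saturday 14:00 start C → 3
Saturday 16:00 end B → 2
Saturday 17:00 end A → 1
Saturday 17:00 start D → 2
Saturday 19:00 end D → 1
Saturday 21:00 end C → 0
Sunday 10:00 start F → 1
Sunday 17:00 start G → 2
Sunday 18:00 end F → 1
Sunday 18:00 start E → 2
Sunday 19:00 end E → 1
Sunday 20:00 end G → 0
Peak is 3, at Saturday 14:00 (A, B, C).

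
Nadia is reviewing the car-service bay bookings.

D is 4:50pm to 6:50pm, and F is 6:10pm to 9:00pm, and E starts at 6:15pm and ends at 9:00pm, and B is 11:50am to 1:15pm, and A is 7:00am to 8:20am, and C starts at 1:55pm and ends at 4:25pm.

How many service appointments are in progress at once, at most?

Sort all start/end points and keep a running count:
7:00am start A → 1
8:20am end A → 0
11:50am start B → 1
1:15pm end B → 0
1:55pm start C → 1
4:25pm end C → 0
4:50pm start D → 1
6:10pm start F → 2
6:15pm start E → 3
6:50pm end D → 2
9:00pm end E → 1
9:00pm end F → 0
Peak is 3, at 6:15pm (D, E, F).

3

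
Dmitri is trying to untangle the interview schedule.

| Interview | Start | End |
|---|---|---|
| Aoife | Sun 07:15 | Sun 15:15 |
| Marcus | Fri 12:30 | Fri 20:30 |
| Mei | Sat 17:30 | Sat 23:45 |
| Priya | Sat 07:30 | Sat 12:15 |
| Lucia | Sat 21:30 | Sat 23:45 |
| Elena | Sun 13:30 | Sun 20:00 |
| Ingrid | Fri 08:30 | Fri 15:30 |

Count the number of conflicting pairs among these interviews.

3

Two intervals overlap when each starts before the other ends.
Sorted by start: Ingrid, Marcus, Priya, Mei, Lucia, Aoife, Elena.
Marcus starts before Ingrid ends → Ingrid and Marcus overlap.
Priya starts after Ingrid ends — done with Ingrid.
Priya starts after Marcus ends — done with Marcus.
Mei starts after Priya ends — done with Priya.
Lucia starts before Mei ends → Mei and Lucia overlap.
Aoife starts after Mei ends — done with Mei.
Aoife starts after Lucia ends — done with Lucia.
Elena starts before Aoife ends → Aoife and Elena overlap.
Overlapping pairs: Aoife & Elena, Ingrid & Marcus, Lucia & Mei — 3 in total.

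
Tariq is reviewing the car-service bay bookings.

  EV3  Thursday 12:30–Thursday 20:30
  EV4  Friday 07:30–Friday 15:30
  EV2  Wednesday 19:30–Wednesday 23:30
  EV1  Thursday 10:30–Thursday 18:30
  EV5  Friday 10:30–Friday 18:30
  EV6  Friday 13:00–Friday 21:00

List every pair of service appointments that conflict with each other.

Sorted by start: EV2, EV1, EV3, EV4, EV5, EV6.
EV1 starts after EV2 ends, so EV2 has no further overlaps.
EV3 starts before EV1 ends → EV1 and EV3 overlap.
EV4 starts after EV1 ends, so EV1 has no further overlaps.
EV4 starts after EV3 ends, so EV3 has no further overlaps.
EV5 starts before EV4 ends → EV4 and EV5 overlap.
EV6 starts before EV4 ends → EV4 and EV6 overlap.
EV6 starts before EV5 ends → EV5 and EV6 overlap.

EV1 & EV3, EV4 & EV5, EV4 & EV6, EV5 & EV6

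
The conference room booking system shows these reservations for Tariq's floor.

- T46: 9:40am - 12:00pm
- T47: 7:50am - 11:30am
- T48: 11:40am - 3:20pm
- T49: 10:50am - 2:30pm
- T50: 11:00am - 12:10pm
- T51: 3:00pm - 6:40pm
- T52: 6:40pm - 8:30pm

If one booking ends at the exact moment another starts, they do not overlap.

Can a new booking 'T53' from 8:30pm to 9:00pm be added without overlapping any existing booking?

T47: ends 11:30am at or before T53 starts 8:30pm → clear.
T46: ends 12:00pm at or before T53 starts 8:30pm → clear.
T49: ends 2:30pm at or before T53 starts 8:30pm → clear.
T50: ends 12:10pm at or before T53 starts 8:30pm → clear.
T48: ends 3:20pm at or before T53 starts 8:30pm → clear.
T51: ends 6:40pm at or before T53 starts 8:30pm → clear.
T52: ends 8:30pm at or before T53 starts 8:30pm → clear.

Yes — the slot is free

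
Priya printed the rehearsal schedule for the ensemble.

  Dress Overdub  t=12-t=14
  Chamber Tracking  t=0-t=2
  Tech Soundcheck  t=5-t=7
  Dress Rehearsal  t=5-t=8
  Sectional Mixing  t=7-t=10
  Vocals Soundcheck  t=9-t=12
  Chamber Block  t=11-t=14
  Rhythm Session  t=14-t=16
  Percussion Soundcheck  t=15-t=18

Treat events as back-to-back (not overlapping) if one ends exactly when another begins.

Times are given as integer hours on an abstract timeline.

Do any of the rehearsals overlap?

Sorted by start: Chamber Tracking, Tech Soundcheck, Dress Rehearsal, Sectional Mixing, Vocals Soundcheck, Chamber Block, Dress Overdub, Rhythm Session, Percussion Soundcheck.
Tech Soundcheck starts after Chamber Tracking ends — done with Chamber Tracking.
Dress Rehearsal starts before Tech Soundcheck ends → Tech Soundcheck and Dress Rehearsal overlap.
That's a conflict, so the schedule is not conflict-free.

Yes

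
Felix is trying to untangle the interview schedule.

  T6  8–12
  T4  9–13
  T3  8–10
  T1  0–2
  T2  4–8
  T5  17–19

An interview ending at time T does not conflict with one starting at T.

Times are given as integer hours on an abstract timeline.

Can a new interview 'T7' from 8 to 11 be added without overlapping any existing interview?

T1: ends 2 at or before T7 starts 8 → clear.
T2: ends 8 at or before T7 starts 8 → clear.
T3: starts 8 before T7 ends 11, and ends 10 after T7 starts 8 → overlap.
T6: starts 8 before T7 ends 11, and ends 12 after T7 starts 8 → overlap.
T4: starts 9 before T7 ends 11, and ends 13 after T7 starts 8 → overlap.
T5: starts 17 at or after T7 ends 11 → clear.
T7 overlaps T3, T4, T6.

No — it overlaps T3, T4, T6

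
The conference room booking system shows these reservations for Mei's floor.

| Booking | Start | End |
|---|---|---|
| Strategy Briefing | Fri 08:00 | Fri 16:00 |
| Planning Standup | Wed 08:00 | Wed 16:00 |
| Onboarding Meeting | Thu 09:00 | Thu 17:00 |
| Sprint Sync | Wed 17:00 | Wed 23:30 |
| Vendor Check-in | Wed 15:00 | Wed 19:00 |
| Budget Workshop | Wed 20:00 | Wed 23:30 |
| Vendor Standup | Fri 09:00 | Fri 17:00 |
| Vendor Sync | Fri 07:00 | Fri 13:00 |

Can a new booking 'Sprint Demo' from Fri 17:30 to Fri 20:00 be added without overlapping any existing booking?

Yes — the slot is free

Planning Standup: ends Wed 16:00 at or before Sprint Demo starts Fri 17:30 → clear.
Vendor Check-in: ends Wed 19:00 at or before Sprint Demo starts Fri 17:30 → clear.
Sprint Sync: ends Wed 23:30 at or before Sprint Demo starts Fri 17:30 → clear.
Budget Workshop: ends Wed 23:30 at or before Sprint Demo starts Fri 17:30 → clear.
Onboarding Meeting: ends Thu 17:00 at or before Sprint Demo starts Fri 17:30 → clear.
Vendor Sync: ends Fri 13:00 at or before Sprint Demo starts Fri 17:30 → clear.
Strategy Briefing: ends Fri 16:00 at or before Sprint Demo starts Fri 17:30 → clear.
Vendor Standup: ends Fri 17:00 at or before Sprint Demo starts Fri 17:30 → clear.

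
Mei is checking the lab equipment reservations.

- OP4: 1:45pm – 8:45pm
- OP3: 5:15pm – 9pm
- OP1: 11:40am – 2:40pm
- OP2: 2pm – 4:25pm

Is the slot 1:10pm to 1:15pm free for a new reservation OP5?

No — it overlaps OP1

OP1: starts 11:40am before OP5 ends 1:15pm, and ends 2:40pm after OP5 starts 1:10pm → overlap.
OP4: starts 1:45pm at or after OP5 ends 1:15pm → clear.
OP2: starts 2pm at or after OP5 ends 1:15pm → clear.
OP3: starts 5:15pm at or after OP5 ends 1:15pm → clear.
OP5 overlaps OP1.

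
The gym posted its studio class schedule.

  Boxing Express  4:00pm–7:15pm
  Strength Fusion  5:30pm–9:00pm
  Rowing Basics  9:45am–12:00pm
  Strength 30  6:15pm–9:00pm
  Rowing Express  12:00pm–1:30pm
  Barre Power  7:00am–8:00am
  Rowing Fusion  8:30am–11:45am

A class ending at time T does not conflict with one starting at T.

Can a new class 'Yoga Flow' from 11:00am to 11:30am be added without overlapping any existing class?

Barre Power: ends 8:00am at or before Yoga Flow starts 11:00am → clear.
Rowing Fusion: starts 8:30am before Yoga Flow ends 11:30am, and ends 11:45am after Yoga Flow starts 11:00am → overlap.
Rowing Basics: starts 9:45am before Yoga Flow ends 11:30am, and ends 12:00pm after Yoga Flow starts 11:00am → overlap.
Rowing Express: starts 12:00pm at or after Yoga Flow ends 11:30am → clear.
Boxing Express: starts 4:00pm at or after Yoga Flow ends 11:30am → clear.
Strength Fusion: starts 5:30pm at or after Yoga Flow ends 11:30am → clear.
Strength 30: starts 6:15pm at or after Yoga Flow ends 11:30am → clear.
Yoga Flow overlaps Rowing Fusion, Rowing Basics.

No — it overlaps Rowing Basics, Rowing Fusion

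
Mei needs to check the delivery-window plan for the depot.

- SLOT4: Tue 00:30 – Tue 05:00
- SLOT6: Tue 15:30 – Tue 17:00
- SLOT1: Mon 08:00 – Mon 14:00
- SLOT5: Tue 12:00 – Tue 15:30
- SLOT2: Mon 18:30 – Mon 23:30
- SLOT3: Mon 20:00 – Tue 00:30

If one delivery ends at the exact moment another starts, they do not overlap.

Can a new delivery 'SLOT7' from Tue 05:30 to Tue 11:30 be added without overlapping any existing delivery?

Yes — the slot is free

SLOT1: ends Mon 14:00 at or before SLOT7 starts Tue 05:30 → clear.
SLOT2: ends Mon 23:30 at or before SLOT7 starts Tue 05:30 → clear.
SLOT3: ends Tue 00:30 at or before SLOT7 starts Tue 05:30 → clear.
SLOT4: ends Tue 05:00 at or before SLOT7 starts Tue 05:30 → clear.
SLOT5: starts Tue 12:00 at or after SLOT7 ends Tue 11:30 → clear.
SLOT6: starts Tue 15:30 at or after SLOT7 ends Tue 11:30 → clear.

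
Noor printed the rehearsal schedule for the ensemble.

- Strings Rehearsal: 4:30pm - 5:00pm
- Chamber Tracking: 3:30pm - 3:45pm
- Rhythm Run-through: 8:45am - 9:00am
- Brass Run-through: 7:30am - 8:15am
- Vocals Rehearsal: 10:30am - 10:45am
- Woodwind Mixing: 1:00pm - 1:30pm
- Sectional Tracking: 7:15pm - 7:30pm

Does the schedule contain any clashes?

No

Sorted by start: Brass Run-through, Rhythm Run-through, Vocals Rehearsal, Woodwind Mixing, Chamber Tracking, Strings Rehearsal, Sectional Tracking.
Rhythm Run-through starts after Brass Run-through ends, so nothing later overlaps Brass Run-through either.
Vocals Rehearsal starts after Rhythm Run-through ends, so nothing later overlaps Rhythm Run-through either.
Woodwind Mixing starts after Vocals Rehearsal ends, so nothing later overlaps Vocals Rehearsal either.
Chamber Tracking starts after Woodwind Mixing ends, so nothing later overlaps Woodwind Mixing either.
Strings Rehearsal starts after Chamber Tracking ends, so nothing later overlaps Chamber Tracking either.
Sectional Tracking starts after Strings Rehearsal ends.
Every pair is clear; the schedule has no overlaps.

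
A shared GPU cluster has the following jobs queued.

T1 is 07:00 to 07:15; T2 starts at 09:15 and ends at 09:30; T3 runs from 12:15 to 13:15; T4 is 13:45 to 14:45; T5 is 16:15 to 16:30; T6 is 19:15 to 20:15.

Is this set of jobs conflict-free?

Two intervals overlap when each starts before the other ends.
Sorted by start: T1, T2, T3, T4, T5, T6.
T2 starts after T1 ends, so T1 has no further overlaps.
T3 starts after T2 ends, so T2 has no further overlaps.
T4 starts after T3 ends, so T3 has no further overlaps.
T5 starts after T4 ends, so T4 has no further overlaps.
T6 starts after T5 ends.
Every pair is clear; the schedule has no overlaps.

Yes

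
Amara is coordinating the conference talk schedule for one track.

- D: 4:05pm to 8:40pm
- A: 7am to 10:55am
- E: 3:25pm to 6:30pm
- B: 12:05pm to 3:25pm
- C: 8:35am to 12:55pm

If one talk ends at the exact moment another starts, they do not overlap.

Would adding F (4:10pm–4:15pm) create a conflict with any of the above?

Yes — it overlaps D, E

A: ends 10:55am at or before F starts 4:10pm → clear.
C: ends 12:55pm at or before F starts 4:10pm → clear.
B: ends 3:25pm at or before F starts 4:10pm → clear.
E: starts 3:25pm before F ends 4:15pm, and ends 6:30pm after F starts 4:10pm → overlap.
D: starts 4:05pm before F ends 4:15pm, and ends 8:40pm after F starts 4:10pm → overlap.
F overlaps D, E.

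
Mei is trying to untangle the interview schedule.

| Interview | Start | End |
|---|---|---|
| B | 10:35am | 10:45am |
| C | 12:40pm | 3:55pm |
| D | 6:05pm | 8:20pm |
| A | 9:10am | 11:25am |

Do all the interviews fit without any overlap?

No

Sorted by start: A, B, C, D.
B starts before A ends → A and B overlap.
That's a conflict, so the schedule is not conflict-free.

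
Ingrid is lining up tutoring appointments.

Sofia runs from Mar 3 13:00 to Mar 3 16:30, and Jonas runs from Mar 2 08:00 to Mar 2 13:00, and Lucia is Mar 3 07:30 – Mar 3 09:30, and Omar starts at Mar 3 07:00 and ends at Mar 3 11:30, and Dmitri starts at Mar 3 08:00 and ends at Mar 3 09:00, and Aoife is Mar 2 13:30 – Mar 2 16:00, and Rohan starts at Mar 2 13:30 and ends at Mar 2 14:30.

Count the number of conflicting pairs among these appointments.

Check each pair: they overlap iff neither finishes before the other starts.
Sorted by start: Jonas, Rohan, Aoife, Omar, Lucia, Dmitri, Sofia.
Rohan starts after Jonas ends, so nothing later overlaps Jonas either.
Aoife starts before Rohan ends → Rohan and Aoife overlap.
Omar starts after Rohan ends, so nothing later overlaps Rohan either.
Omar starts after Aoife ends, so nothing later overlaps Aoife either.
Lucia starts before Omar ends → Omar and Lucia overlap.
Dmitri starts before Omar ends → Omar and Dmitri overlap.
Sofia starts after Omar ends.
Dmitri starts before Lucia ends → Lucia and Dmitri overlap.
Sofia starts after Lucia ends.
Sofia starts after Dmitri ends.
Overlapping pairs: Aoife & Rohan, Dmitri & Lucia, Dmitri & Omar, Lucia & Omar — 4 in total.

4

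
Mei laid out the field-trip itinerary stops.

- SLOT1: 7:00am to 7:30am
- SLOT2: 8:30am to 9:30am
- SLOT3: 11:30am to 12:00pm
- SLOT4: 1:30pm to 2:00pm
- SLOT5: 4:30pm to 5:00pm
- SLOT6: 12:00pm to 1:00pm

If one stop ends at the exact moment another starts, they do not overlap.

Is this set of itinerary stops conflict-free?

Check each pair: they overlap iff neither finishes before the other starts.
Sorted by start: SLOT1, SLOT2, SLOT3, SLOT6, SLOT4, SLOT5.
SLOT2 starts after SLOT1 ends, so nothing later overlaps SLOT1 either.
SLOT3 starts after SLOT2 ends, so nothing later overlaps SLOT2 either.
SLOT6 starts exactly when SLOT3 ends (back-to-back, no overlap), so nothing later overlaps SLOT3 either.
SLOT4 starts after SLOT6 ends, so nothing later overlaps SLOT6 either.
SLOT5 starts after SLOT4 ends.
Every pair is clear; the schedule has no overlaps.

Yes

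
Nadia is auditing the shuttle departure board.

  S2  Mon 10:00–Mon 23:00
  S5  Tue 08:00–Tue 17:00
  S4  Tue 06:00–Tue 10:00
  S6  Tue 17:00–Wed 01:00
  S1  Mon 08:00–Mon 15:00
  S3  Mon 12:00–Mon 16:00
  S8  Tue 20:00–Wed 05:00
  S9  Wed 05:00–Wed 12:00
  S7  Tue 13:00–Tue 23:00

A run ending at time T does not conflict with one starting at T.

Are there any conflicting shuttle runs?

Sorted by start: S1, S2, S3, S4, S5, S7, S6, S8, S9.
S2 starts before S1 ends → S1 and S2 overlap.
That's a conflict, so the schedule is not conflict-free.

Yes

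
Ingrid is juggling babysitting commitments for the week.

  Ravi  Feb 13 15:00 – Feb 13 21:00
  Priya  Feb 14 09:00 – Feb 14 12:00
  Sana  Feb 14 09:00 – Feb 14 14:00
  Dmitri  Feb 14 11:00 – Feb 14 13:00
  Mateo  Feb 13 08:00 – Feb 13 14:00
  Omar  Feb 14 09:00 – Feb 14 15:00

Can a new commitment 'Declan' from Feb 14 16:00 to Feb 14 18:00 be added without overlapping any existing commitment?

Yes — the slot is free

Mateo: ends Feb 13 14:00 at or before Declan starts Feb 14 16:00 → clear.
Ravi: ends Feb 13 21:00 at or before Declan starts Feb 14 16:00 → clear.
Omar: ends Feb 14 15:00 at or before Declan starts Feb 14 16:00 → clear.
Sana: ends Feb 14 14:00 at or before Declan starts Feb 14 16:00 → clear.
Priya: ends Feb 14 12:00 at or before Declan starts Feb 14 16:00 → clear.
Dmitri: ends Feb 14 13:00 at or before Declan starts Feb 14 16:00 → clear.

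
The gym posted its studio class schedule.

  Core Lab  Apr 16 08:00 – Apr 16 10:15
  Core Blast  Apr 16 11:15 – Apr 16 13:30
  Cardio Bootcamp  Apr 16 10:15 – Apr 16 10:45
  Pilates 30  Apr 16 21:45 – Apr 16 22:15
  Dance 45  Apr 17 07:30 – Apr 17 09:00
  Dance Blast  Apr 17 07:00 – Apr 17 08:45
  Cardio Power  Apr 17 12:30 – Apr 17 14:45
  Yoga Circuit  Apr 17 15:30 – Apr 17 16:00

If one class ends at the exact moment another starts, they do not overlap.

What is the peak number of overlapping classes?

2

Sweep the timeline, counting +1 at each start and −1 at each end (ends before starts at a tie):
Apr 16 08:00 start Core Lab → 1
Apr 16 10:15 end Core Lab → 0
Apr 16 10:15 start Cardio Bootcamp → 1
Apr 16 10:45 end Cardio Bootcamp → 0
Apr 16 11:15 start Core Blast → 1
Apr 16 13:30 end Core Blast → 0
Apr 16 21:45 start Pilates 30 → 1
Apr 16 22:15 end Pilates 30 → 0
Apr 17 07:00 start Dance Blast → 1
Apr 17 07:30 start Dance 45 → 2
Apr 17 08:45 end Dance Blast → 1
Apr 17 09:00 end Dance 45 → 0
Apr 17 12:30 start Cardio Power → 1
Apr 17 14:45 end Cardio Power → 0
Apr 17 15:30 start Yoga Circuit → 1
Apr 17 16:00 end Yoga Circuit → 0
Peak is 2, at Apr 17 07:30 (Dance 45, Dance Blast).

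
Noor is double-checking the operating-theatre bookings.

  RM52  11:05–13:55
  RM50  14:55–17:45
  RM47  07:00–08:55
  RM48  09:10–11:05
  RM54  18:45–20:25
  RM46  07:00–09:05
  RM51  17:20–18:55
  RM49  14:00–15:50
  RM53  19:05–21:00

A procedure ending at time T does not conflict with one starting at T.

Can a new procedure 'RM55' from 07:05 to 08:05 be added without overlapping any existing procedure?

No — it overlaps RM46, RM47

RM46: starts 07:00 before RM55 ends 08:05, and ends 09:05 after RM55 starts 07:05 → overlap.
RM47: starts 07:00 before RM55 ends 08:05, and ends 08:55 after RM55 starts 07:05 → overlap.
RM48: starts 09:10 at or after RM55 ends 08:05 → clear.
RM52: starts 11:05 at or after RM55 ends 08:05 → clear.
RM49: starts 14:00 at or after RM55 ends 08:05 → clear.
RM50: starts 14:55 at or after RM55 ends 08:05 → clear.
RM51: starts 17:20 at or after RM55 ends 08:05 → clear.
RM54: starts 18:45 at or after RM55 ends 08:05 → clear.
RM53: starts 19:05 at or after RM55 ends 08:05 → clear.
RM55 overlaps RM46, RM47.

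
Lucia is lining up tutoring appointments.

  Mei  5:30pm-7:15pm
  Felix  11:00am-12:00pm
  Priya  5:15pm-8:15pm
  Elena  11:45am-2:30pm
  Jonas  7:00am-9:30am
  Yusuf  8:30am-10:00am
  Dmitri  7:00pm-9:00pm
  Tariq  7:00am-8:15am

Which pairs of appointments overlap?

Dmitri & Mei, Dmitri & Priya, Elena & Felix, Jonas & Tariq, Jonas & Yusuf, Mei & Priya

Sorted by start: Jonas, Tariq, Yusuf, Felix, Elena, Priya, Mei, Dmitri.
Tariq starts before Jonas ends → Jonas and Tariq overlap.
Yusuf starts before Jonas ends → Jonas and Yusuf overlap.
Felix starts after Jonas ends, so Jonas has no further overlaps.
Yusuf starts after Tariq ends, so Tariq has no further overlaps.
Felix starts after Yusuf ends, so Yusuf has no further overlaps.
Elena starts before Felix ends → Felix and Elena overlap.
Priya starts after Felix ends, so Felix has no further overlaps.
Priya starts after Elena ends, so Elena has no further overlaps.
Mei starts before Priya ends → Priya and Mei overlap.
Dmitri starts before Priya ends → Priya and Dmitri overlap.
Dmitri starts before Mei ends → Mei and Dmitri overlap.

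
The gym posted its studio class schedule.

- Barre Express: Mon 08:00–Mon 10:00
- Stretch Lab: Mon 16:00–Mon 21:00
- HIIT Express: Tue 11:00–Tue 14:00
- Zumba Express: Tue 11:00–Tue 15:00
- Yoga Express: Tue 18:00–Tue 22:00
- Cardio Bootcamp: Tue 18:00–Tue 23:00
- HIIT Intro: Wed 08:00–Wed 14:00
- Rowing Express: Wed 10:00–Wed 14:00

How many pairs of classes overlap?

3

Sorted by start: Barre Express, Stretch Lab, HIIT Express, Zumba Express, Yoga Express, Cardio Bootcamp, HIIT Intro, Rowing Express.
Stretch Lab starts after Barre Express ends — done with Barre Express.
HIIT Express starts after Stretch Lab ends — done with Stretch Lab.
Zumba Express starts before HIIT Express ends → HIIT Express and Zumba Express overlap.
Yoga Express starts after HIIT Express ends — done with HIIT Express.
Yoga Express starts after Zumba Express ends — done with Zumba Express.
Cardio Bootcamp starts before Yoga Express ends → Yoga Express and Cardio Bootcamp overlap.
HIIT Intro starts after Yoga Express ends — done with Yoga Express.
HIIT Intro starts after Cardio Bootcamp ends — done with Cardio Bootcamp.
Rowing Express starts before HIIT Intro ends → HIIT Intro and Rowing Express overlap.
Overlapping pairs: Cardio Bootcamp & Yoga Express, HIIT Express & Zumba Express, HIIT Intro & Rowing Express — 3 in total.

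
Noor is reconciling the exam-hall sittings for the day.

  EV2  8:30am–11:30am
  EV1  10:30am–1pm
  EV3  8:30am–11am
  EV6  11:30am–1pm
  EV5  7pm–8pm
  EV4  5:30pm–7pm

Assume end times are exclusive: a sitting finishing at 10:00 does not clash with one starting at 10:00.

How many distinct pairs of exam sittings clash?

Sorted by start: EV2, EV3, EV1, EV6, EV4, EV5.
EV3 starts before EV2 ends → EV2 and EV3 overlap.
EV1 starts before EV2 ends → EV2 and EV1 overlap.
EV6 starts exactly when EV2 ends (back-to-back, no overlap); EV2 is clear from here.
EV1 starts before EV3 ends → EV3 and EV1 overlap.
EV6 starts after EV3 ends; EV3 is clear from here.
EV6 starts before EV1 ends → EV1 and EV6 overlap.
EV4 starts after EV1 ends; EV1 is clear from here.
EV4 starts after EV6 ends; EV6 is clear from here.
EV5 starts exactly when EV4 ends (back-to-back, no overlap).
Overlapping pairs: EV1 & EV2, EV1 & EV3, EV1 & EV6, EV2 & EV3 — 4 in total.

4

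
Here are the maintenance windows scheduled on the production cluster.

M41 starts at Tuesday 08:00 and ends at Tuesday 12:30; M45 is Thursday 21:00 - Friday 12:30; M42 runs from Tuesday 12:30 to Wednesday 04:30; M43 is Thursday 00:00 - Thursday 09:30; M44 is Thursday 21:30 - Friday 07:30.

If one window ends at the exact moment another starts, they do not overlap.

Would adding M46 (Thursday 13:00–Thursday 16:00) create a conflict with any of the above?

M41: ends Tuesday 12:30 at or before M46 starts Thursday 13:00 → clear.
M42: ends Wednesday 04:30 at or before M46 starts Thursday 13:00 → clear.
M43: ends Thursday 09:30 at or before M46 starts Thursday 13:00 → clear.
M45: starts Thursday 21:00 at or after M46 ends Thursday 16:00 → clear.
M44: starts Thursday 21:30 at or after M46 ends Thursday 16:00 → clear.

No — it doesn't clash with anything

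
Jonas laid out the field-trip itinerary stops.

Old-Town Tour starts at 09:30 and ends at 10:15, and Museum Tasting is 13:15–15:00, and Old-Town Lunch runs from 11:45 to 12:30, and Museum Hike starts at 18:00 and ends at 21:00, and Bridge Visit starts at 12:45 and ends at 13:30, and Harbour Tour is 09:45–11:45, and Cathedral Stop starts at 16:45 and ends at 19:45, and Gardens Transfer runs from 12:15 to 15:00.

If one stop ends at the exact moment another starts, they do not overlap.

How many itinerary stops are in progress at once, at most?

Sort all start/end points and keep a running count:
09:30 start Old-Town Tour → 1
09:45 start Harbour Tour → 2
10:15 end Old-Town Tour → 1
11:45 end Harbour Tour → 0
11:45 start Old-Town Lunch → 1
12:15 start Gardens Transfer → 2
12:30 end Old-Town Lunch → 1
12:45 start Bridge Visit → 2
13:15 start Museum Tasting → 3
13:30 end Bridge Visit → 2
15:00 end Gardens Transfer → 1
15:00 end Museum Tasting → 0
16:45 start Cathedral Stop → 1
18:00 start Museum Hike → 2
19:45 end Cathedral Stop → 1
21:00 end Museum Hike → 0
Peak is 3, at 13:15 (Bridge Visit, Gardens Transfer, Museum Tasting).

3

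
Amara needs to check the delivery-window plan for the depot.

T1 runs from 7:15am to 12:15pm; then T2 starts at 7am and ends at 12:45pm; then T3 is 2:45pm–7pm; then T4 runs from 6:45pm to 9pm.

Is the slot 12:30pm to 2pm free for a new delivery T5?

No — it overlaps T2

T2: starts 7am before T5 ends 2pm, and ends 12:45pm after T5 starts 12:30pm → overlap.
T1: ends 12:15pm at or before T5 starts 12:30pm → clear.
T3: starts 2:45pm at or after T5 ends 2pm → clear.
T4: starts 6:45pm at or after T5 ends 2pm → clear.
T5 overlaps T2.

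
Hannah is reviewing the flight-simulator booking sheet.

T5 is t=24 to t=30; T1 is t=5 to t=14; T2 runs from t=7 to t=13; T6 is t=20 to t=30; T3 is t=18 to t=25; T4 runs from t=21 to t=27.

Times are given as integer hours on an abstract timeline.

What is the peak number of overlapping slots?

Sweep the timeline, counting +1 at each start and −1 at each end (ends before starts at a tie):
t=5 start T1 → 1
t=7 start T2 → 2
t=13 end T2 → 1
t=14 end T1 → 0
t=18 start T3 → 1
t=20 start T6 → 2
t=21 start T4 → 3
t=24 start T5 → 4
t=25 end T3 → 3
t=27 end T4 → 2
t=30 end T5 → 1
t=30 end T6 → 0
Peak is 4, at t=24 (T3, T4, T5, T6).

4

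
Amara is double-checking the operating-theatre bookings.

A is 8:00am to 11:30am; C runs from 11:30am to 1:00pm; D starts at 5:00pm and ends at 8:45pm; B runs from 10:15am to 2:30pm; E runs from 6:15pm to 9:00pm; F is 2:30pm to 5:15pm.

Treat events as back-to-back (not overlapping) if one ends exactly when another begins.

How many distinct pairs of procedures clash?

Sorted by start: A, B, C, F, D, E.
B starts before A ends → A and B overlap.
C starts exactly when A ends (back-to-back, no overlap), so A has no further overlaps.
C starts before B ends → B and C overlap.
F starts exactly when B ends (back-to-back, no overlap), so B has no further overlaps.
F starts after C ends, so C has no further overlaps.
D starts before F ends → F and D overlap.
E starts after F ends.
E starts before D ends → D and E overlap.
Overlapping pairs: A & B, B & C, D & E, D & F — 4 in total.

4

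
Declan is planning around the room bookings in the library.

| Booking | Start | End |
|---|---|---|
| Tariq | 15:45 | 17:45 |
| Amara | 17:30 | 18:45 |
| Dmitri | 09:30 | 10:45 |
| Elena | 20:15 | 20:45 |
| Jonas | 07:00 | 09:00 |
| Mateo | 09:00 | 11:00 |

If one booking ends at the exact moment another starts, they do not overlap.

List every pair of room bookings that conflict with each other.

Sorted by start: Jonas, Mateo, Dmitri, Tariq, Amara, Elena.
Mateo starts exactly when Jonas ends (back-to-back, no overlap), so nothing later overlaps Jonas either.
Dmitri starts before Mateo ends → Mateo and Dmitri overlap.
Tariq starts after Mateo ends, so nothing later overlaps Mateo either.
Tariq starts after Dmitri ends, so nothing later overlaps Dmitri either.
Amara starts before Tariq ends → Tariq and Amara overlap.
Elena starts after Tariq ends.
Elena starts after Amara ends.

Amara & Tariq, Dmitri & Mateo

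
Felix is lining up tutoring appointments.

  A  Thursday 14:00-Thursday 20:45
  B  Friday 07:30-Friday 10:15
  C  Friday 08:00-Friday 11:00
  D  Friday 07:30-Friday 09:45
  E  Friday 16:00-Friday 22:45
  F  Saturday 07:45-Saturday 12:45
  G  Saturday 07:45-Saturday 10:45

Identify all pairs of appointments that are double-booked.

B & C, B & D, C & D, F & G

Sorted by start: A, B, D, C, E, F, G.
B starts after A ends; A is clear from here.
D starts before B ends → B and D overlap.
C starts before B ends → B and C overlap.
E starts after B ends; B is clear from here.
C starts before D ends → D and C overlap.
E starts after D ends; D is clear from here.
E starts after C ends; C is clear from here.
F starts after E ends; E is clear from here.
G starts before F ends → F and G overlap.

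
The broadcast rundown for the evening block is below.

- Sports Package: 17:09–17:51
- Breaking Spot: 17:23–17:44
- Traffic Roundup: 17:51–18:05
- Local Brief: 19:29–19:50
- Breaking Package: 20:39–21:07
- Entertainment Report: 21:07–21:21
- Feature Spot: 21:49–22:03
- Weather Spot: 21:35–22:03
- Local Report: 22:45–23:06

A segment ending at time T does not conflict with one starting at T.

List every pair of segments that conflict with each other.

Breaking Spot & Sports Package, Feature Spot & Weather Spot

Check each pair: they overlap iff neither finishes before the other starts.
Sorted by start: Sports Package, Breaking Spot, Traffic Roundup, Local Brief, Breaking Package, Entertainment Report, Weather Spot, Feature Spot, Local Report.
Breaking Spot starts before Sports Package ends → Sports Package and Breaking Spot overlap.
Traffic Roundup starts exactly when Sports Package ends (back-to-back, no overlap) — done with Sports Package.
Traffic Roundup starts after Breaking Spot ends — done with Breaking Spot.
Local Brief starts after Traffic Roundup ends — done with Traffic Roundup.
Breaking Package starts after Local Brief ends — done with Local Brief.
Entertainment Report starts exactly when Breaking Package ends (back-to-back, no overlap) — done with Breaking Package.
Weather Spot starts after Entertainment Report ends — done with Entertainment Report.
Feature Spot starts before Weather Spot ends → Weather Spot and Feature Spot overlap.
Local Report starts after Weather Spot ends.
Local Report starts after Feature Spot ends.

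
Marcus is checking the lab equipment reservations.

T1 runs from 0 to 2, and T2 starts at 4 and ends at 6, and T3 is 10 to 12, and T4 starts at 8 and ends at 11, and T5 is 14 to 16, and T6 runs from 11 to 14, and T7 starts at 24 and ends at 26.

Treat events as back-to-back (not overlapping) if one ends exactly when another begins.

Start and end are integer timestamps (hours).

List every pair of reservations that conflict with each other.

Two intervals overlap when each starts before the other ends.
Sorted by start: T1, T2, T4, T3, T6, T5, T7.
T2 starts after T1 ends; T1 is clear from here.
T4 starts after T2 ends; T2 is clear from here.
T3 starts before T4 ends → T4 and T3 overlap.
T6 starts exactly when T4 ends (back-to-back, no overlap); T4 is clear from here.
T6 starts before T3 ends → T3 and T6 overlap.
T5 starts after T3 ends; T3 is clear from here.
T5 starts exactly when T6 ends (back-to-back, no overlap); T6 is clear from here.
T7 starts after T5 ends.

T3 & T4, T3 & T6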